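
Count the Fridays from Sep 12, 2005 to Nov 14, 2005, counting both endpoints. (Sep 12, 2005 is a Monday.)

Sep 12, 2005 is a Monday; the first Friday on or after it is Sep 16, 2005 (4 days later).
From Sep 16, 2005 to Nov 14, 2005: 14 + 31 + 14 = 59 days (rest of Sep, Oct, Nov).
59 ÷ 7 = 8 full weeks with remainder 3, so 8 more Fridays after the first → 9.

9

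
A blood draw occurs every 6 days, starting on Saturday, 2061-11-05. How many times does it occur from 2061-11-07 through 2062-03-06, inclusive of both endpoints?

20

Occurrences land 6·i days after 2061-11-05 for i = 0, 1, 2, …
2061-11-07 is 2 days after the start; 2 ÷ 6 = 0 remainder 2; since the remainder is 2, round up to i = 1. First occurrence in the window: #2 on 2061-11-11 (1×6 = 6 days in).
2062-03-06 is 121 days after the start; 121 ÷ 6 = 20 remainder 1. Last occurrence in the window: #21 on 2062-03-05.
Occurrences #2 through #21: 20 in total.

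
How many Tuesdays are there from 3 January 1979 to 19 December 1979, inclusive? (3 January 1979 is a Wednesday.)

50

3 January 1979 is a Wednesday; the first Tuesday on or after it is 9 January 1979 (6 days later).
From 9 January 1979 to 19 December 1979: 22 + 28 + 31 + 30 + 31 + 30 + 31 + 31 + 30 + 31 + 30 + 19 = 344 days (rest of January, February, March, April, May, June, July, August, September, October, November, December).
344 ÷ 7 = 49 full weeks with remainder 1, so 49 more Tuesdays after the first → 50.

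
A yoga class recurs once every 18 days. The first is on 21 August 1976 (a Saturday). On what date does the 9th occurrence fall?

12 January 1977

The 9th occurrence is 8 intervals after the first: 8 × 18 = 144 days after 21 August 1976.
August has 31 days — 10 days to the end of August leaves 134.
September has 30 days (104 left).
October has 31 days (73 left).
November has 30 days (43 left).
December has 31 days (12 left).
12 days into January → 12 January 1977.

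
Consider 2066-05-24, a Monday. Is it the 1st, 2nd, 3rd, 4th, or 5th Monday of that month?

4th

Day 24 falls in week ⌈24/7⌉ of the month.
Days 1–7 hold the 1st Monday, 8–14 the 2nd, 15–21 the 3rd, 22–28 the 4th, 29–31 the 5th.
24 is in the range for the 4th.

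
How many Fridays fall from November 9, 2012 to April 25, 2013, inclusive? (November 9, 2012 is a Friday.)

24

November 9, 2012 is a Friday; the first Friday on or after it is November 9, 2012.
From November 9, 2012 to April 25, 2013: 21 + 31 + 31 + 28 + 31 + 25 = 167 days (rest of November, December, January, February, March, April).
167 ÷ 7 = 23 full weeks with remainder 6, so 23 more Fridays after the first → 24.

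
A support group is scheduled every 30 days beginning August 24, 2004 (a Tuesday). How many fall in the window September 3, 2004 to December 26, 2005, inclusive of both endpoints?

16

Occurrences land 30·i days after August 24, 2004 for i = 0, 1, 2, …
September 3, 2004 is 10 days after the start; 10 ÷ 30 = 0 remainder 10; since the remainder is 10, round up to i = 1. First occurrence in the window: #2 on September 23, 2004 (1×30 = 30 days in).
December 26, 2005 is 489 days after the start; 489 ÷ 30 = 16 remainder 9. Last occurrence in the window: #17 on December 17, 2005.
Occurrences #2 through #17: 16 in total.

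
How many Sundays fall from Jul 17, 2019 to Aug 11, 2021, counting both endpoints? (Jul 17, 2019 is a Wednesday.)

Jul 17, 2019 is a Wednesday; the first Sunday on or after it is Jul 21, 2019 (4 days later).
From Jul 21, 2019 to Aug 11, 2021: 163 + 366 + 223 = 752 days (rest of 2019, 2020, to Aug 11, 2021 in 2021).
752 ÷ 7 = 107 full weeks with remainder 3, so 107 more Sundays after the first → 108.

108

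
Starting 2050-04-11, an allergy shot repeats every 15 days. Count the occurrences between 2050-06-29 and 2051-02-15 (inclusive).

15

Occurrences land 15·i days after 2050-04-11 for i = 0, 1, 2, …
2050-06-29 is 79 days after the start; 79 ÷ 15 = 5 remainder 4; since the remainder is 4, round up to i = 6. First occurrence in the window: #7 on 2050-07-10 (6×15 = 90 days in).
2051-02-15 is 310 days after the start; 310 ÷ 15 = 20 remainder 10. Last occurrence in the window: #21 on 2051-02-05.
Occurrences #7 through #21: 15 in total.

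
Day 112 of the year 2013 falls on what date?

Jan has 31 days (112 − 31 = 81 remain).
Feb has 28 days (81 − 28 = 53 remain).
Mar has 31 days (53 − 31 = 22 remain).
22 into Apr → Apr 22.

Apr 22, 2013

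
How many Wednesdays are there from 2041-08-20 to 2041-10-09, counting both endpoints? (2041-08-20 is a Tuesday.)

8

2041-08-20 is a Tuesday; the first Wednesday on or after it is 2041-08-21 (1 day later).
From 2041-08-21 to 2041-10-09: 10 + 30 + 9 = 49 days (rest of August, September, October).
49 ÷ 7 = 7 full weeks with remainder 0, so 7 more Wednesdays after the first → 8.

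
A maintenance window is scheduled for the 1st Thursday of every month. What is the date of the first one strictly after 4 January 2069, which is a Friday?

7 February 2069

January 2069 starts on a Tuesday, so its 1st Thursday is 3 January 2069 (2 days in).
That is not after 4 January 2069, so look at February 2069.
February 2069 starts on a Friday, so its 1st Thursday is 7 February 2069 (6 days in).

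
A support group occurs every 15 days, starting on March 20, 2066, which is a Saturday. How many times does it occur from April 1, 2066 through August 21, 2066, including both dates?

Occurrences land 15·i days after March 20, 2066 for i = 0, 1, 2, …
April 1, 2066 is 12 days after the start; 12 ÷ 15 = 0 remainder 12; since the remainder is 12, round up to i = 1. First occurrence in the window: #2 on April 4, 2066 (1×15 = 15 days in).
August 21, 2066 is 154 days after the start; 154 ÷ 15 = 10 remainder 4. Last occurrence in the window: #11 on August 17, 2066.
Occurrences #2 through #11: 10 in total.

10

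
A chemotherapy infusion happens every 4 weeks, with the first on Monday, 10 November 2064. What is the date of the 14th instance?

9 November 2065

The 14th occurrence is 13 intervals after the first: 13 × 28 = 364 days after 10 November 2064.
November has 30 days — 20 days to the end of November leaves 344.
December has 31 days (313 left).
January has 31 days (282 left).
February has 28 days (254 left).
March has 31 days (223 left).
April has 30 days (193 left).
May has 31 days (162 left).
June has 30 days (132 left).
July has 31 days (101 left).
August has 31 days (70 left).
September has 30 days (40 left).
October has 31 days (9 left).
9 days into November → 9 November 2065.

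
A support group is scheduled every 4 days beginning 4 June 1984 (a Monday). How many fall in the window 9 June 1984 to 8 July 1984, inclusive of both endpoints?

7

Occurrences land 4·i days after 4 June 1984 for i = 0, 1, 2, …
9 June 1984 is 5 days after the start; 5 ÷ 4 = 1 remainder 1; since the remainder is 1, round up to i = 2. First occurrence in the window: #3 on 12 June 1984 (2×4 = 8 days in).
8 July 1984 is 34 days after the start; 34 ÷ 4 = 8 remainder 2. Last occurrence in the window: #9 on 6 July 1984.
Occurrences #3 through #9: 7 in total.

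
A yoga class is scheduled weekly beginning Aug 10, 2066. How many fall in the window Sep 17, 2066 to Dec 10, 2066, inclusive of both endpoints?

Occurrences land 7·i days after Aug 10, 2066 for i = 0, 1, 2, …
Sep 17, 2066 is 38 days after the start; 38 ÷ 7 = 5 remainder 3; since the remainder is 3, round up to i = 6. First occurrence in the window: #7 on Sep 21, 2066 (6×7 = 42 days in).
Dec 10, 2066 is 122 days after the start; 122 ÷ 7 = 17 remainder 3. Last occurrence in the window: #18 on Dec 7, 2066.
Occurrences #7 through #18: 12 in total.

12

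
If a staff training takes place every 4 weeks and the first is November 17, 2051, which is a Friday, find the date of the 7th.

May 3, 2052

The 7th occurrence is 6 intervals after the first: 6 × 28 = 168 days after November 17, 2051.
November has 30 days — 13 days to the end of November leaves 155.
December has 31 days (124 left).
January has 31 days (93 left).
February has 29 days (64 left).
March has 31 days (33 left).
April has 30 days (3 left).
3 days into May → May 3, 2052.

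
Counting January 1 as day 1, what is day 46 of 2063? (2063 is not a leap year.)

February 15, 2063

January has 31 days (46 − 31 = 15 remain).
15 into February → February 15.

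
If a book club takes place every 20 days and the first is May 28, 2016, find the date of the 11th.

The 11th occurrence is 10 intervals after the first: 10 × 20 = 200 days after May 28, 2016.
May has 31 days — 3 days to the end of May leaves 197.
June has 30 days (167 left).
July has 31 days (136 left).
August has 31 days (105 left).
September has 30 days (75 left).
October has 31 days (44 left).
November has 30 days (14 left).
14 days into December → December 14, 2016.

December 14, 2016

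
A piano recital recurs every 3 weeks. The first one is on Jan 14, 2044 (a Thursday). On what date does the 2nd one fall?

The 2nd occurrence is 1 interval after the first: 1 × 21 = 21 days after Jan 14, 2044.
Jan has 31 days — 17 days to the end of Jan leaves 4.
4 days into Feb → Feb 4, 2044.

Feb 4, 2044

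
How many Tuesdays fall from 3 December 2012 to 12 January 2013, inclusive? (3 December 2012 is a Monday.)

6

3 December 2012 is a Monday; the first Tuesday on or after it is 4 December 2012 (1 day later).
From 4 December 2012 to 12 January 2013: 27 + 12 = 39 days (rest of December, January).
39 ÷ 7 = 5 full weeks with remainder 4, so 5 more Tuesdays after the first → 6.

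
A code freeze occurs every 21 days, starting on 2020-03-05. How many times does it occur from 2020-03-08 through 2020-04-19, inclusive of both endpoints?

Occurrences land 21·i days after 2020-03-05 for i = 0, 1, 2, …
2020-03-08 is 3 days after the start; 3 ÷ 21 = 0 remainder 3; since the remainder is 3, round up to i = 1. First occurrence in the window: #2 on 2020-03-26 (1×21 = 21 days in).
2020-04-19 is 45 days after the start; 45 ÷ 21 = 2 remainder 3. Last occurrence in the window: #3 on 2020-04-16.
Occurrences #2 through #3: 2 in total.

2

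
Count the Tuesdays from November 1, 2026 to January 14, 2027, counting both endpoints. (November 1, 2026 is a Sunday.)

11

November 1, 2026 is a Sunday; the first Tuesday on or after it is November 3, 2026 (2 days later).
From November 3, 2026 to January 14, 2027: 27 + 31 + 14 = 72 days (rest of November, December, January).
72 ÷ 7 = 10 full weeks with remainder 2, so 10 more Tuesdays after the first → 11.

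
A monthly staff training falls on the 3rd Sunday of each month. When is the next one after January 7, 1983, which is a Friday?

January 16, 1983

January 1983 starts on a Saturday; its first Sunday is the 2nd, so the 3rd Sunday is the 16th — January 16, 1983.
January 16, 1983 is after January 7, 1983, so that is the next one.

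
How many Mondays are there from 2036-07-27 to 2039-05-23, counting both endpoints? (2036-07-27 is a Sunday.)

148

2036-07-27 is a Sunday; the first Monday on or after it is 2036-07-28 (1 day later).
From 2036-07-28 to 2039-05-23: 156 + 365 + 365 + 143 = 1029 days (rest of 2036, 2037, 2038, to 2039-05-23 in 2039).
1029 ÷ 7 = 147 full weeks with remainder 0, so 147 more Mondays after the first → 148.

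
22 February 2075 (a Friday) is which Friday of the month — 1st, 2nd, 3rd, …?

4th

Day 22 falls in week ⌈22/7⌉ of the month.
Days 1–7 hold the 1st Friday, 8–14 the 2nd, 15–21 the 3rd, 22–28 the 4th, 29–31 the 5th.
22 is in the range for the 4th.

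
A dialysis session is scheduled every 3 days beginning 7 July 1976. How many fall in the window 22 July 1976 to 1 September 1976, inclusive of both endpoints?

Occurrences land 3·i days after 7 July 1976 for i = 0, 1, 2, …
22 July 1976 is 15 days after the start; 15 ÷ 3 = 5 remainder 0. First occurrence in the window: #6 on 22 July 1976 (5×3 = 15 days in).
1 September 1976 is 56 days after the start; 56 ÷ 3 = 18 remainder 2. Last occurrence in the window: #19 on 30 August 1976.
Occurrences #6 through #19: 14 in total.

14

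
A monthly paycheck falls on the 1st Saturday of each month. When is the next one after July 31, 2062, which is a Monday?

August 5, 2062

July 2062 starts on a Saturday, so its 1st Saturday is July 1, 2062.
That is not after July 31, 2062, so look at August 2062.
August 2062 starts on a Tuesday, so its 1st Saturday is August 5, 2062 (4 days in).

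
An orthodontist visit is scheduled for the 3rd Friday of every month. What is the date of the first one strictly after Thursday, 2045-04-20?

April 2045 starts on a Saturday; its first Friday is the 7th, so the 3rd Friday is the 21st — 2045-04-21.
2045-04-21 is after 2045-04-20, so that is the next one.

2045-04-21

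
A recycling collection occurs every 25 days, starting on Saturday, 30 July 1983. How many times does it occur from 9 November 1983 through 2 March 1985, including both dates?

Occurrences land 25·i days after 30 July 1983 for i = 0, 1, 2, …
9 November 1983 is 102 days after the start; 102 ÷ 25 = 4 remainder 2; since the remainder is 2, round up to i = 5. First occurrence in the window: #6 on 2 December 1983 (5×25 = 125 days in).
2 March 1985 is 581 days after the start; 581 ÷ 25 = 23 remainder 6. Last occurrence in the window: #24 on 24 February 1985.
Occurrences #6 through #24: 19 in total.

19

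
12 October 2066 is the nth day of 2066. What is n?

285

Days in months before October: 31 + 28 + 31 + 30 + 31 + 30 + 31 + 31 + 30 = 273.
Plus 12 days into October → day 285.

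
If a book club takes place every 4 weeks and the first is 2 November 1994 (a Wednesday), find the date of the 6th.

22 March 1995

The 6th occurrence is 5 intervals after the first: 5 × 28 = 140 days after 2 November 1994.
November has 30 days — 28 days to the end of November leaves 112.
December has 31 days (81 left).
January has 31 days (50 left).
February has 28 days (22 left).
22 days into March → 22 March 1995.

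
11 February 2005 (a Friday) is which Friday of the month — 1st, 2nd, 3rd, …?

2nd

Day 11 falls in week ⌈11/7⌉ of the month.
Days 1–7 hold the 1st Friday, 8–14 the 2nd, 15–21 the 3rd, 22–28 the 4th, 29–31 the 5th.
11 is in the range for the 2nd.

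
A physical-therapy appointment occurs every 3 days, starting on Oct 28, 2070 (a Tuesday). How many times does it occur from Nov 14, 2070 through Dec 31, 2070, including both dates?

16

Occurrences land 3·i days after Oct 28, 2070 for i = 0, 1, 2, …
Nov 14, 2070 is 17 days after the start; 17 ÷ 3 = 5 remainder 2; since the remainder is 2, round up to i = 6. First occurrence in the window: #7 on Nov 15, 2070 (6×3 = 18 days in).
Dec 31, 2070 is 64 days after the start; 64 ÷ 3 = 21 remainder 1. Last occurrence in the window: #22 on Dec 30, 2070.
Occurrences #7 through #22: 16 in total.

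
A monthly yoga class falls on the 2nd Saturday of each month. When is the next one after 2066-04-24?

April 2066 starts on a Thursday; its first Saturday is the 3rd, so the 2nd Saturday is the 10th — 2066-04-10.
That is not after 2066-04-24, so look at May 2066.
May 2066 starts on a Saturday; its first Saturday is the 1st, so the 2nd Saturday is the 8th — 2066-05-08.

2066-05-08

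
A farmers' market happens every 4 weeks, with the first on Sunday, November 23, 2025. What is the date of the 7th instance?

May 10, 2026

The 7th occurrence is 6 intervals after the first: 6 × 28 = 168 days after November 23, 2025.
November has 30 days — 7 days to the end of November leaves 161.
December has 31 days (130 left).
January has 31 days (99 left).
February has 28 days (71 left).
March has 31 days (40 left).
April has 30 days (10 left).
10 days into May → May 10, 2026.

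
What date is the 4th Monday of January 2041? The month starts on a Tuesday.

2041-01-28

January 2041 begins on a Tuesday, so the first Monday is January 7 (6 days later).
The 4th Monday is 3 weeks later: 7 + 21 = 28.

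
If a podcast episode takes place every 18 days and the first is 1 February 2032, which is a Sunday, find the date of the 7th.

19 May 2032

The 7th occurrence is 6 intervals after the first: 6 × 18 = 108 days after 1 February 2032.
February has 29 days — 28 days to the end of February leaves 80.
March has 31 days (49 left).
April has 30 days (19 left).
19 days into May → 19 May 2032.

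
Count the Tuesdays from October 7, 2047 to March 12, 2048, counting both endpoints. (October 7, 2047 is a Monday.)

23

October 7, 2047 is a Monday; the first Tuesday on or after it is October 8, 2047 (1 day later).
From October 8, 2047 to March 12, 2048: 23 + 30 + 31 + 31 + 29 + 12 = 156 days (rest of October, November, December, January, February, March).
156 ÷ 7 = 22 full weeks with remainder 2, so 22 more Tuesdays after the first → 23.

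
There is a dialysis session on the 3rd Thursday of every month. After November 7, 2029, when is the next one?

November 15, 2029

November 2029 starts on a Thursday; its first Thursday is the 1st, so the 3rd Thursday is the 15th — November 15, 2029.
November 15, 2029 is after November 7, 2029, so that is the next one.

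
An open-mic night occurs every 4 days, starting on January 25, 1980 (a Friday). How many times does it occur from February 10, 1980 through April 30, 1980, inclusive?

21

Occurrences land 4·i days after January 25, 1980 for i = 0, 1, 2, …
February 10, 1980 is 16 days after the start; 16 ÷ 4 = 4 remainder 0. First occurrence in the window: #5 on February 10, 1980 (4×4 = 16 days in).
April 30, 1980 is 96 days after the start; 96 ÷ 4 = 24 remainder 0. Last occurrence in the window: #25 on April 30, 1980.
Occurrences #5 through #25: 21 in total.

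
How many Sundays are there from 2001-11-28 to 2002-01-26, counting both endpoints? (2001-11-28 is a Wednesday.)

8

2001-11-28 is a Wednesday; the first Sunday on or after it is 2001-12-02 (4 days later).
From 2001-12-02 to 2002-01-26: 29 + 26 = 55 days (rest of December, January).
55 ÷ 7 = 7 full weeks with remainder 6, so 7 more Sundays after the first → 8.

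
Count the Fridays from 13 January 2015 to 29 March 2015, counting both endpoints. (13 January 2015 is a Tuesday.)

13 January 2015 is a Tuesday; the first Friday on or after it is 16 January 2015 (3 days later).
From 16 January 2015 to 29 March 2015: 15 + 28 + 29 = 72 days (rest of January, February, March).
72 ÷ 7 = 10 full weeks with remainder 2, so 10 more Fridays after the first → 11.

11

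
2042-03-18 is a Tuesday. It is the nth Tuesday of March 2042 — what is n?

3rd

Day 18 falls in week ⌈18/7⌉ of the month.
Days 1–7 hold the 1st Tuesday, 8–14 the 2nd, 15–21 the 3rd, 22–28 the 4th, 29–31 the 5th.
18 is in the range for the 3rd.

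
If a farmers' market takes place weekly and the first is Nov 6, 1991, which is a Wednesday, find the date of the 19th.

The 19th occurrence is 18 intervals after the first: 18 × 7 = 126 days after Nov 6, 1991.
Nov has 30 days — 24 days to the end of Nov leaves 102.
Dec has 31 days (71 left).
Jan has 31 days (40 left).
Feb has 29 days (11 left).
11 days into Mar → Mar 11, 1992.

Mar 11, 1992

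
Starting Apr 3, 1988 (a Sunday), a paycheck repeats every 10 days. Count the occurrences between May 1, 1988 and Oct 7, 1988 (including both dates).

16

Occurrences land 10·i days after Apr 3, 1988 for i = 0, 1, 2, …
May 1, 1988 is 28 days after the start; 28 ÷ 10 = 2 remainder 8; since the remainder is 8, round up to i = 3. First occurrence in the window: #4 on May 3, 1988 (3×10 = 30 days in).
Oct 7, 1988 is 187 days after the start; 187 ÷ 10 = 18 remainder 7. Last occurrence in the window: #19 on Sep 30, 1988.
Occurrences #4 through #19: 16 in total.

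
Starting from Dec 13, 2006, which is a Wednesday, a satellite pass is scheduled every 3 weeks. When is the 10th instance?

The 10th occurrence is 9 intervals after the first: 9 × 21 = 189 days after Dec 13, 2006.
Dec has 31 days — 18 days to the end of Dec leaves 171.
Jan has 31 days (140 left).
Feb has 28 days (112 left).
Mar has 31 days (81 left).
Apr has 30 days (51 left).
May has 31 days (20 left).
20 days into Jun → Jun 20, 2007.

Jun 20, 2007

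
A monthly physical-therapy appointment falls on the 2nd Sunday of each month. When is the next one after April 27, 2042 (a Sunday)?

April 2042 starts on a Tuesday; its first Sunday is the 6th, so the 2nd Sunday is the 13th — April 13, 2042.
That is not after April 27, 2042, so look at May 2042.
May 2042 starts on a Thursday; its first Sunday is the 4th, so the 2nd Sunday is the 11th — May 11, 2042.

May 11, 2042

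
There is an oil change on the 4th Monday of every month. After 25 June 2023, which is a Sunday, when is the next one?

26 June 2023

June 2023 starts on a Thursday; its first Monday is the 5th, so the 4th Monday is the 26th — 26 June 2023.
26 June 2023 is after 25 June 2023, so that is the next one.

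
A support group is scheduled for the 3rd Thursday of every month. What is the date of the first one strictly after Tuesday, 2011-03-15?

2011-03-17

March 2011 starts on a Tuesday; its first Thursday is the 3rd, so the 3rd Thursday is the 17th — 2011-03-17.
2011-03-17 is after 2011-03-15, so that is the next one.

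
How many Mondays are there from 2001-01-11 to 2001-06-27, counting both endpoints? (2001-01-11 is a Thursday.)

24

2001-01-11 is a Thursday; the first Monday on or after it is 2001-01-15 (4 days later).
From 2001-01-15 to 2001-06-27: 16 + 28 + 31 + 30 + 31 + 27 = 163 days (rest of January, February, March, April, May, June).
163 ÷ 7 = 23 full weeks with remainder 2, so 23 more Mondays after the first → 24.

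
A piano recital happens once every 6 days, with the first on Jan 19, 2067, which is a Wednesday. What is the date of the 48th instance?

Oct 28, 2067

The 48th occurrence is 47 intervals after the first: 47 × 6 = 282 days after Jan 19, 2067.
Jan has 31 days — 12 days to the end of Jan leaves 270.
Feb has 28 days (242 left).
Mar has 31 days (211 left).
Apr has 30 days (181 left).
May has 31 days (150 left).
Jun has 30 days (120 left).
Jul has 31 days (89 left).
Aug has 31 days (58 left).
Sep has 30 days (28 left).
28 days into Oct → Oct 28, 2067.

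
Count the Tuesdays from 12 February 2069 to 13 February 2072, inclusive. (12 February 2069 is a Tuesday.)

157

12 February 2069 is a Tuesday; the first Tuesday on or after it is 12 February 2069.
From 12 February 2069 to 13 February 2072: 322 + 365 + 365 + 44 = 1096 days (rest of 2069, 2070, 2071, to 13 February 2072 in 2072).
1096 ÷ 7 = 156 full weeks with remainder 4, so 156 more Tuesdays after the first → 157.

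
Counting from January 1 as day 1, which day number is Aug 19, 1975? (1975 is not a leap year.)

Days in months before Aug: 31 + 28 + 31 + 30 + 31 + 30 + 31 = 212.
Plus 19 days into Aug → day 231.

231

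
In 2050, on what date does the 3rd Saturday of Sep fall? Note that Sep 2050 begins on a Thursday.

Sep 17, 2050

Sep 2050 begins on a Thursday, so the first Saturday is Sep 3 (2 days later).
The 3rd Saturday is 2 weeks later: 3 + 14 = 17.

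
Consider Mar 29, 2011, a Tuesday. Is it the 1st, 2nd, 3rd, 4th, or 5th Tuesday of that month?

Day 29 falls in week ⌈29/7⌉ of the month.
Days 1–7 hold the 1st Tuesday, 8–14 the 2nd, 15–21 the 3rd, 22–28 the 4th, 29–31 the 5th.
29 is in the range for the 5th.

5th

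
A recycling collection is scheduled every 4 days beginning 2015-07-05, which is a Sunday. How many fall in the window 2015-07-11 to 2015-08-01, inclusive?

5

Occurrences land 4·i days after 2015-07-05 for i = 0, 1, 2, …
2015-07-11 is 6 days after the start; 6 ÷ 4 = 1 remainder 2; since the remainder is 2, round up to i = 2. First occurrence in the window: #3 on 2015-07-13 (2×4 = 8 days in).
2015-08-01 is 27 days after the start; 27 ÷ 4 = 6 remainder 3. Last occurrence in the window: #7 on 2015-07-29.
Occurrences #3 through #7: 5 in total.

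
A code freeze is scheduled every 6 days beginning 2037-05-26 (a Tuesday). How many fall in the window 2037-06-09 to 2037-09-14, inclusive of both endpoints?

16

Occurrences land 6·i days after 2037-05-26 for i = 0, 1, 2, …
2037-06-09 is 14 days after the start; 14 ÷ 6 = 2 remainder 2; since the remainder is 2, round up to i = 3. First occurrence in the window: #4 on 2037-06-13 (3×6 = 18 days in).
2037-09-14 is 111 days after the start; 111 ÷ 6 = 18 remainder 3. Last occurrence in the window: #19 on 2037-09-11.
Occurrences #4 through #19: 16 in total.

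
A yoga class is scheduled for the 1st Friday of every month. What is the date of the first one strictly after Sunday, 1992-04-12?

1992-05-01

April 1992 starts on a Wednesday, so its 1st Friday is 1992-04-03 (2 days in).
That is not after 1992-04-12, so look at May 1992.
May 1992 starts on a Friday, so its 1st Friday is 1992-05-01.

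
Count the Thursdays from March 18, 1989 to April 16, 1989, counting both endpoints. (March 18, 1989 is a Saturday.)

4

March 18, 1989 is a Saturday; the first Thursday on or after it is March 23, 1989 (5 days later).
From March 23, 1989 to April 16, 1989: 8 + 16 = 24 days (rest of March, April).
24 ÷ 7 = 3 full weeks with remainder 3, so 3 more Thursdays after the first → 4.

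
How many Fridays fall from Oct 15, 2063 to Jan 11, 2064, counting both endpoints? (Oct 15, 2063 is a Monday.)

13

Oct 15, 2063 is a Monday; the first Friday on or after it is Oct 19, 2063 (4 days later).
From Oct 19, 2063 to Jan 11, 2064: 12 + 30 + 31 + 11 = 84 days (rest of Oct, Nov, Dec, Jan).
84 ÷ 7 = 12 full weeks with remainder 0, so 12 more Fridays after the first → 13.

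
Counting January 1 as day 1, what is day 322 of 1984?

Nov 17, 1984

Jan has 31 days (322 − 31 = 291 remain).
Feb has 29 days (291 − 29 = 262 remain).
Mar has 31 days (262 − 31 = 231 remain).
Apr has 30 days (231 − 30 = 201 remain).
May has 31 days (201 − 31 = 170 remain).
Jun has 30 days (170 − 30 = 140 remain).
Jul has 31 days (140 − 31 = 109 remain).
Aug has 31 days (109 − 31 = 78 remain).
Sep has 30 days (78 − 30 = 48 remain).
Oct has 31 days (48 − 31 = 17 remain).
17 into Nov → Nov 17.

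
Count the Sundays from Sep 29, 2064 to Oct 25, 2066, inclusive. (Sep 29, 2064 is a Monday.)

Sep 29, 2064 is a Monday; the first Sunday on or after it is Oct 5, 2064 (6 days later).
From Oct 5, 2064 to Oct 25, 2066: 87 + 365 + 298 = 750 days (rest of 2064, 2065, to Oct 25, 2066 in 2066).
750 ÷ 7 = 107 full weeks with remainder 1, so 107 more Sundays after the first → 108.

108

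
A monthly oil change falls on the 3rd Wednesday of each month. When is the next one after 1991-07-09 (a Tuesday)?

1991-07-17

July 1991 starts on a Monday; its first Wednesday is the 3rd, so the 3rd Wednesday is the 17th — 1991-07-17.
1991-07-17 is after 1991-07-09, so that is the next one.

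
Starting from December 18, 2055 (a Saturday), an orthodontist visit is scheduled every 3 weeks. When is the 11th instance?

The 11th occurrence is 10 intervals after the first: 10 × 21 = 210 days after December 18, 2055.
December has 31 days — 13 days to the end of December leaves 197.
January has 31 days (166 left).
February has 29 days (137 left).
March has 31 days (106 left).
April has 30 days (76 left).
May has 31 days (45 left).
June has 30 days (15 left).
15 days into July → July 15, 2056.

July 15, 2056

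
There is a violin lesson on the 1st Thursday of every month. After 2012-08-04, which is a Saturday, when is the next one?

August 2012 starts on a Wednesday, so its 1st Thursday is 2012-08-02 (1 day in).
That is not after 2012-08-04, so look at September 2012.
September 2012 starts on a Saturday, so its 1st Thursday is 2012-09-06 (5 days in).

2012-09-06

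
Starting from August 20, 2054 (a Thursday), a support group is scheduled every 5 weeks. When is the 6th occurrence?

February 11, 2055

The 6th occurrence is 5 intervals after the first: 5 × 35 = 175 days after August 20, 2054.
August has 31 days — 11 days to the end of August leaves 164.
September has 30 days (134 left).
October has 31 days (103 left).
November has 30 days (73 left).
December has 31 days (42 left).
January has 31 days (11 left).
11 days into February → February 11, 2055.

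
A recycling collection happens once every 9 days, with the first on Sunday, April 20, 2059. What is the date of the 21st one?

The 21st occurrence is 20 intervals after the first: 20 × 9 = 180 days after April 20, 2059.
April has 30 days — 10 days to the end of April leaves 170.
May has 31 days (139 left).
June has 30 days (109 left).
July has 31 days (78 left).
August has 31 days (47 left).
September has 30 days (17 left).
17 days into October → October 17, 2059.

October 17, 2059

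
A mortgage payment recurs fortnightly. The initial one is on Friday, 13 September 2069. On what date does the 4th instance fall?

The 4th occurrence is 3 intervals after the first: 3 × 14 = 42 days after 13 September 2069.
September has 30 days — 17 days to the end of September leaves 25.
25 days into October → 25 October 2069.

25 October 2069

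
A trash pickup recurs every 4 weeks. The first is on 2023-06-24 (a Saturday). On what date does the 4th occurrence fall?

2023-09-16

The 4th occurrence is 3 intervals after the first: 3 × 28 = 84 days after 2023-06-24.
June has 30 days — 6 days to the end of June leaves 78.
July has 31 days (47 left).
August has 31 days (16 left).
16 days into September → 2023-09-16.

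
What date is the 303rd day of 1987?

January has 31 days (303 − 31 = 272 remain).
February has 28 days (272 − 28 = 244 remain).
March has 31 days (244 − 31 = 213 remain).
April has 30 days (213 − 30 = 183 remain).
May has 31 days (183 − 31 = 152 remain).
June has 30 days (152 − 30 = 122 remain).
July has 31 days (122 − 31 = 91 remain).
August has 31 days (91 − 31 = 60 remain).
September has 30 days (60 − 30 = 30 remain).
30 into October → October 30.

30 October 1987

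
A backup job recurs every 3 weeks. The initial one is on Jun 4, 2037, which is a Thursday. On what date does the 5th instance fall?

Aug 27, 2037

The 5th occurrence is 4 intervals after the first: 4 × 21 = 84 days after Jun 4, 2037.
Jun has 30 days — 26 days to the end of Jun leaves 58.
Jul has 31 days (27 left).
27 days into Aug → Aug 27, 2037.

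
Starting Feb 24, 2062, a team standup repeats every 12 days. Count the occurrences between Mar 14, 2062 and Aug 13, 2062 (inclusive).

Occurrences land 12·i days after Feb 24, 2062 for i = 0, 1, 2, …
Mar 14, 2062 is 18 days after the start; 18 ÷ 12 = 1 remainder 6; since the remainder is 6, round up to i = 2. First occurrence in the window: #3 on Mar 20, 2062 (2×12 = 24 days in).
Aug 13, 2062 is 170 days after the start; 170 ÷ 12 = 14 remainder 2. Last occurrence in the window: #15 on Aug 11, 2062.
Occurrences #3 through #15: 13 in total.

13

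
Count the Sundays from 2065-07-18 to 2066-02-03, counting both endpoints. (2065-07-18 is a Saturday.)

29

2065-07-18 is a Saturday; the first Sunday on or after it is 2065-07-19 (1 day later).
From 2065-07-19 to 2066-02-03: 12 + 31 + 30 + 31 + 30 + 31 + 31 + 3 = 199 days (rest of July, August, September, October, November, December, January, February).
199 ÷ 7 = 28 full weeks with remainder 3, so 28 more Sundays after the first → 29.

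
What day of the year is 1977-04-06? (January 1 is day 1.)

96

Days in months before April: 31 + 28 + 31 = 90.
Plus 6 days into April → day 96.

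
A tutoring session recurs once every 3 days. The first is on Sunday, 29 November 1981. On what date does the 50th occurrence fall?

The 50th occurrence is 49 intervals after the first: 49 × 3 = 147 days after 29 November 1981.
November has 30 days — 1 day to the end of November leaves 146.
December has 31 days (115 left).
January has 31 days (84 left).
February has 28 days (56 left).
March has 31 days (25 left).
25 days into April → 25 April 1982.

25 April 1982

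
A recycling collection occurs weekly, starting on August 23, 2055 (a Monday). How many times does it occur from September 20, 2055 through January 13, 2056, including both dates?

17

Occurrences land 7·i days after August 23, 2055 for i = 0, 1, 2, …
September 20, 2055 is 28 days after the start; 28 ÷ 7 = 4 remainder 0. First occurrence in the window: #5 on September 20, 2055 (4×7 = 28 days in).
January 13, 2056 is 143 days after the start; 143 ÷ 7 = 20 remainder 3. Last occurrence in the window: #21 on January 10, 2056.
Occurrences #5 through #21: 17 in total.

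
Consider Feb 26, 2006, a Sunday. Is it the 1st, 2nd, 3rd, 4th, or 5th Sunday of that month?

4th

Day 26 falls in week ⌈26/7⌉ of the month.
Days 1–7 hold the 1st Sunday, 8–14 the 2nd, 15–21 the 3rd, 22–28 the 4th, 29–31 the 5th.
26 is in the range for the 4th.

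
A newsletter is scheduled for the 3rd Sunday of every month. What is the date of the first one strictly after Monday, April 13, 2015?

April 2015 starts on a Wednesday; its first Sunday is the 5th, so the 3rd Sunday is the 19th — April 19, 2015.
April 19, 2015 is after April 13, 2015, so that is the next one.

April 19, 2015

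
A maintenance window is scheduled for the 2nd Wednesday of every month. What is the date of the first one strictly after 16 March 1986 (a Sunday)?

9 April 1986

March 1986 starts on a Saturday; its first Wednesday is the 5th, so the 2nd Wednesday is the 12th — 12 March 1986.
That is not after 16 March 1986, so look at April 1986.
April 1986 starts on a Tuesday; its first Wednesday is the 2nd, so the 2nd Wednesday is the 9th — 9 April 1986.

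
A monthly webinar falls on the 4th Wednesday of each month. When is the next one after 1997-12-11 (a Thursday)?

December 1997 starts on a Monday; its first Wednesday is the 3rd, so the 4th Wednesday is the 24th — 1997-12-24.
1997-12-24 is after 1997-12-11, so that is the next one.

1997-12-24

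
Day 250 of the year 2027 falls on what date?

September 7, 2027

January has 31 days (250 − 31 = 219 remain).
February has 28 days (219 − 28 = 191 remain).
March has 31 days (191 − 31 = 160 remain).
April has 30 days (160 − 30 = 130 remain).
May has 31 days (130 − 31 = 99 remain).
June has 30 days (99 − 30 = 69 remain).
July has 31 days (69 − 31 = 38 remain).
August has 31 days (38 − 31 = 7 remain).
7 into September → September 7.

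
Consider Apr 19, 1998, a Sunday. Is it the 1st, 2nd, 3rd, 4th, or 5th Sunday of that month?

3rd

Day 19 falls in week ⌈19/7⌉ of the month.
Days 1–7 hold the 1st Sunday, 8–14 the 2nd, 15–21 the 3rd, 22–28 the 4th, 29–31 the 5th.
19 is in the range for the 3rd.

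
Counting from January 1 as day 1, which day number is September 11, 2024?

Days in months before September: 31 + 29 + 31 + 30 + 31 + 30 + 31 + 31 = 244.
Plus 11 days into September → day 255.

255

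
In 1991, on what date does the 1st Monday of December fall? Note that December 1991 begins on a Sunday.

1991-12-02

December 1991 begins on a Sunday, so the first Monday is December 2 (1 day later).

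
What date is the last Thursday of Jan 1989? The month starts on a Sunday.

Jan 1989 begins on a Sunday, so the first Thursday is Jan 5 (4 days later).
Jan 1989 has 31 days. Adding weeks: 5, 12, 19, 26 — the last one ≤ 31 is the 26th.

Jan 26, 1989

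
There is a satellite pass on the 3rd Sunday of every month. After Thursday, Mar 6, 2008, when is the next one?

Mar 16, 2008

Mar 2008 starts on a Saturday; its first Sunday is the 2nd, so the 3rd Sunday is the 16th — Mar 16, 2008.
Mar 16, 2008 is after Mar 6, 2008, so that is the next one.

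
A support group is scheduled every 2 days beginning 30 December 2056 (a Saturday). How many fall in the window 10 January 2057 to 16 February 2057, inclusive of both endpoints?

19

Occurrences land 2·i days after 30 December 2056 for i = 0, 1, 2, …
10 January 2057 is 11 days after the start; 11 ÷ 2 = 5 remainder 1; since the remainder is 1, round up to i = 6. First occurrence in the window: #7 on 11 January 2057 (6×2 = 12 days in).
16 February 2057 is 48 days after the start; 48 ÷ 2 = 24 remainder 0. Last occurrence in the window: #25 on 16 February 2057.
Occurrences #7 through #25: 19 in total.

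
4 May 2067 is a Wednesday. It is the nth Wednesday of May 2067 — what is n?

Day 4 falls in week ⌈4/7⌉ of the month.
Days 1–7 hold the 1st Wednesday, 8–14 the 2nd, 15–21 the 3rd, 22–28 the 4th, 29–31 the 5th.
4 is in the range for the 1st.

1st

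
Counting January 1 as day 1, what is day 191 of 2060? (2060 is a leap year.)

2060-07-09

January has 31 days (191 − 31 = 160 remain).
February has 29 days (160 − 29 = 131 remain).
March has 31 days (131 − 31 = 100 remain).
April has 30 days (100 − 30 = 70 remain).
May has 31 days (70 − 31 = 39 remain).
June has 30 days (39 − 30 = 9 remain).
9 into July → July 9.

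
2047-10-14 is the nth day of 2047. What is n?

287

Days in months before October: 31 + 28 + 31 + 30 + 31 + 30 + 31 + 31 + 30 = 273.
Plus 14 days into October → day 287.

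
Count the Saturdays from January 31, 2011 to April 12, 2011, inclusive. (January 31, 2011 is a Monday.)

January 31, 2011 is a Monday; the first Saturday on or after it is February 5, 2011 (5 days later).
From February 5, 2011 to April 12, 2011: 23 + 31 + 12 = 66 days (rest of February, March, April).
66 ÷ 7 = 9 full weeks with remainder 3, so 9 more Saturdays after the first → 10.

10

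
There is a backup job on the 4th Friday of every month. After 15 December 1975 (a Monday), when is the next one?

26 December 1975

December 1975 starts on a Monday; its first Friday is the 5th, so the 4th Friday is the 26th — 26 December 1975.
26 December 1975 is after 15 December 1975, so that is the next one.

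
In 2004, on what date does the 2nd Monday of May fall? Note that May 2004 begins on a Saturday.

May 2004 begins on a Saturday, so the first Monday is May 3 (2 days later).
The 2nd Monday is 1 weeks later: 3 + 7 = 10.

May 10, 2004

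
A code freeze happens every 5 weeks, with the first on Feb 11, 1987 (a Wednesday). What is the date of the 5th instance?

The 5th occurrence is 4 intervals after the first: 4 × 35 = 140 days after Feb 11, 1987.
Feb has 28 days — 17 days to the end of Feb leaves 123.
Mar has 31 days (92 left).
Apr has 30 days (62 left).
May has 31 days (31 left).
Jun has 30 days (1 left).
1 day into Jul → Jul 1, 1987.

Jul 1, 1987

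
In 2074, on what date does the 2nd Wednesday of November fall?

14 November 2074

November 2074 begins on a Thursday, so the first Wednesday is November 7 (6 days later).
The 2nd Wednesday is 1 weeks later: 7 + 7 = 14.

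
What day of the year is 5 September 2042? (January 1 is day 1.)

Days in months before September: 31 + 28 + 31 + 30 + 31 + 30 + 31 + 31 = 243.
Plus 5 days into September → day 248.

248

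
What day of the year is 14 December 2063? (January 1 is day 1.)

348

Days in months before December: 31 + 28 + 31 + 30 + 31 + 30 + 31 + 31 + 30 + 31 + 30 = 334.
Plus 14 days into December → day 348.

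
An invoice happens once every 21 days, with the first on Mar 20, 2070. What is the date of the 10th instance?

Sep 25, 2070

The 10th occurrence is 9 intervals after the first: 9 × 21 = 189 days after Mar 20, 2070.
Mar has 31 days — 11 days to the end of Mar leaves 178.
Apr has 30 days (148 left).
May has 31 days (117 left).
Jun has 30 days (87 left).
Jul has 31 days (56 left).
Aug has 31 days (25 left).
25 days into Sep → Sep 25, 2070.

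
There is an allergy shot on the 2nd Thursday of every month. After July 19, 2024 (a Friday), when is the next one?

August 8, 2024

July 2024 starts on a Monday; its first Thursday is the 4th, so the 2nd Thursday is the 11th — July 11, 2024.
That is not after July 19, 2024, so look at August 2024.
August 2024 starts on a Thursday; its first Thursday is the 1st, so the 2nd Thursday is the 8th — August 8, 2024.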